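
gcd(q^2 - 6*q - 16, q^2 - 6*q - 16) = q^2 - 6*q - 16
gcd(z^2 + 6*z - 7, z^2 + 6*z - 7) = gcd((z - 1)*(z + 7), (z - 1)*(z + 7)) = z^2 + 6*z - 7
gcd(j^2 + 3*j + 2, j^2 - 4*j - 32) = 1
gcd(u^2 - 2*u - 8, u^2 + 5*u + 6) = u + 2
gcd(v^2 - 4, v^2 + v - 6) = v - 2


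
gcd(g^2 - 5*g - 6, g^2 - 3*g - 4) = g + 1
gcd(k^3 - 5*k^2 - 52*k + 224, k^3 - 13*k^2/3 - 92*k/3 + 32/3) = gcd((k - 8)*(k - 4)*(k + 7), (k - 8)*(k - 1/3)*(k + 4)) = k - 8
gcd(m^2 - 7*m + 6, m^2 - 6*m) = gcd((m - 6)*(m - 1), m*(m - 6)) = m - 6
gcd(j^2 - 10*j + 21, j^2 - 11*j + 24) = j - 3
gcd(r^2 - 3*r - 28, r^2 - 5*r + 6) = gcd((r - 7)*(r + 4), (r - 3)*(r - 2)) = 1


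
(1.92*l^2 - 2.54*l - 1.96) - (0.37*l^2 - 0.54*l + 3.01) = 1.55*l^2 - 2.0*l - 4.97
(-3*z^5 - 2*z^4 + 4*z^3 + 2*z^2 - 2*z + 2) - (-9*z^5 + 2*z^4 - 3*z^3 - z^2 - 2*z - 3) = 6*z^5 - 4*z^4 + 7*z^3 + 3*z^2 + 5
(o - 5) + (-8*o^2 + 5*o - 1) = -8*o^2 + 6*o - 6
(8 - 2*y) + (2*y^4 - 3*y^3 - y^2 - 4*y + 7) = 2*y^4 - 3*y^3 - y^2 - 6*y + 15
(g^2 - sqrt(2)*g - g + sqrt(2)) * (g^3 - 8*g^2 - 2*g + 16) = g^5 - 9*g^4 - sqrt(2)*g^4 + 6*g^3 + 9*sqrt(2)*g^3 - 6*sqrt(2)*g^2 + 18*g^2 - 18*sqrt(2)*g - 16*g + 16*sqrt(2)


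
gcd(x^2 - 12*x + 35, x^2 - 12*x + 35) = x^2 - 12*x + 35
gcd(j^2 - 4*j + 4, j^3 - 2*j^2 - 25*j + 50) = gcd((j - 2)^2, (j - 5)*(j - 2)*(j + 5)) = j - 2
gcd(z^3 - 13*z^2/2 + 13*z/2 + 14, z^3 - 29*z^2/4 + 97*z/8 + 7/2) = z^2 - 15*z/2 + 14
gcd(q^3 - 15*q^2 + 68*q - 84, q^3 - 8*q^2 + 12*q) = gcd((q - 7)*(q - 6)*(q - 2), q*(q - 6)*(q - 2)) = q^2 - 8*q + 12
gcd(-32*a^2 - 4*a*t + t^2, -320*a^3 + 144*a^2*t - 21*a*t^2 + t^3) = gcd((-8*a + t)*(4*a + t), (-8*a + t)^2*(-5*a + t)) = -8*a + t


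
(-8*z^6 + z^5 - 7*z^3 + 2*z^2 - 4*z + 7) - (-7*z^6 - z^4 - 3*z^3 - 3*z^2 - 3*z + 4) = -z^6 + z^5 + z^4 - 4*z^3 + 5*z^2 - z + 3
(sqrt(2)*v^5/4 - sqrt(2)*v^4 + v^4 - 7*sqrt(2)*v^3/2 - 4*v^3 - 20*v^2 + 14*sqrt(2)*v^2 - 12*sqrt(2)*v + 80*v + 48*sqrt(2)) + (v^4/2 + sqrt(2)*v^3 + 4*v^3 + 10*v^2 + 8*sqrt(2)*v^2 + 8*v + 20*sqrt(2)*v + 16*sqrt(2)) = sqrt(2)*v^5/4 - sqrt(2)*v^4 + 3*v^4/2 - 5*sqrt(2)*v^3/2 - 10*v^2 + 22*sqrt(2)*v^2 + 8*sqrt(2)*v + 88*v + 64*sqrt(2)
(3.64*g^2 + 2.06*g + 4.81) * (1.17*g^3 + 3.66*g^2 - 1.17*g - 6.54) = 4.2588*g^5 + 15.7326*g^4 + 8.9085*g^3 - 8.6112*g^2 - 19.1001*g - 31.4574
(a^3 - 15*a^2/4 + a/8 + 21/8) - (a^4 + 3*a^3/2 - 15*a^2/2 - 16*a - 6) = -a^4 - a^3/2 + 15*a^2/4 + 129*a/8 + 69/8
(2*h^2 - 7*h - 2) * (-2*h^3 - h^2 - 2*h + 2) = -4*h^5 + 12*h^4 + 7*h^3 + 20*h^2 - 10*h - 4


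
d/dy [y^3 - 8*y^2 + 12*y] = 3*y^2 - 16*y + 12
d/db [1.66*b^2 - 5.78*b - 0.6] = 3.32*b - 5.78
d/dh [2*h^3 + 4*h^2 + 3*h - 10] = 6*h^2 + 8*h + 3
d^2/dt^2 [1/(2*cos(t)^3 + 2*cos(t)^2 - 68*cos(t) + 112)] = ((-133*cos(t) + 8*cos(2*t) + 9*cos(3*t))*(cos(t)^3 + cos(t)^2 - 34*cos(t) + 56)/8 + (3*cos(t)^2 + 2*cos(t) - 34)^2*sin(t)^2)/(cos(t)^3 + cos(t)^2 - 34*cos(t) + 56)^3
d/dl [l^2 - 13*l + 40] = 2*l - 13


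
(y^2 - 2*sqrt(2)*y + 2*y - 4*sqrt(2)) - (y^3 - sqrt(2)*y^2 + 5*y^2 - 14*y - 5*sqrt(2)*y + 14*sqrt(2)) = -y^3 - 4*y^2 + sqrt(2)*y^2 + 3*sqrt(2)*y + 16*y - 18*sqrt(2)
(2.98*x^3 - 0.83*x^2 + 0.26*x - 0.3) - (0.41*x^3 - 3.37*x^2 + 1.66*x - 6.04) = 2.57*x^3 + 2.54*x^2 - 1.4*x + 5.74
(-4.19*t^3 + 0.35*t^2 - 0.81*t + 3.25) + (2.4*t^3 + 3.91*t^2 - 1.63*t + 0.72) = -1.79*t^3 + 4.26*t^2 - 2.44*t + 3.97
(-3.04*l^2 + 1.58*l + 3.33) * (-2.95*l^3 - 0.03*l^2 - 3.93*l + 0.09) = 8.968*l^5 - 4.5698*l^4 + 2.0763*l^3 - 6.5829*l^2 - 12.9447*l + 0.2997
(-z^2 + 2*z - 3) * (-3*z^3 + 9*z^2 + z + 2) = 3*z^5 - 15*z^4 + 26*z^3 - 27*z^2 + z - 6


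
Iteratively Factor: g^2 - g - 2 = (g - 2)*(g + 1)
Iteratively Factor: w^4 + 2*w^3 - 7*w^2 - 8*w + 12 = (w + 2)*(w^3 - 7*w + 6) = (w + 2)*(w + 3)*(w^2 - 3*w + 2) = (w - 2)*(w + 2)*(w + 3)*(w - 1)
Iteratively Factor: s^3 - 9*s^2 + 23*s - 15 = (s - 5)*(s^2 - 4*s + 3) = (s - 5)*(s - 3)*(s - 1)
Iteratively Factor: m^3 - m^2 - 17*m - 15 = (m + 3)*(m^2 - 4*m - 5) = (m - 5)*(m + 3)*(m + 1)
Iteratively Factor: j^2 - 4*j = (j - 4)*(j)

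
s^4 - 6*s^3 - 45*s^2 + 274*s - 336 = (s - 8)*(s - 3)*(s - 2)*(s + 7)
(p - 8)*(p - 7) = p^2 - 15*p + 56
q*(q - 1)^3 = q^4 - 3*q^3 + 3*q^2 - q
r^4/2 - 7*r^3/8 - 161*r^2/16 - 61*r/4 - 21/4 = (r/2 + 1)*(r - 6)*(r + 1/2)*(r + 7/4)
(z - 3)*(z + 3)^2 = z^3 + 3*z^2 - 9*z - 27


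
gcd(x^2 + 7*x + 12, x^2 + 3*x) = x + 3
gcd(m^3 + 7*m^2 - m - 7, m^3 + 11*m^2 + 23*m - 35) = m^2 + 6*m - 7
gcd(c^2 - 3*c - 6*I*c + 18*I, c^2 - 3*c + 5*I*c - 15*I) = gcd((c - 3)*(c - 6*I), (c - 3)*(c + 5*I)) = c - 3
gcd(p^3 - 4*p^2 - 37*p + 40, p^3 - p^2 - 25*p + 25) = p^2 + 4*p - 5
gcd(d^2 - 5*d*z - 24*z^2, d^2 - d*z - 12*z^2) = d + 3*z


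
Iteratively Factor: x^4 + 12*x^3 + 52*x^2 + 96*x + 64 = (x + 2)*(x^3 + 10*x^2 + 32*x + 32) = (x + 2)*(x + 4)*(x^2 + 6*x + 8) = (x + 2)^2*(x + 4)*(x + 4)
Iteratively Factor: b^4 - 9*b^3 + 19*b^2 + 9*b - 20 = (b - 4)*(b^3 - 5*b^2 - b + 5) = (b - 4)*(b - 1)*(b^2 - 4*b - 5) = (b - 4)*(b - 1)*(b + 1)*(b - 5)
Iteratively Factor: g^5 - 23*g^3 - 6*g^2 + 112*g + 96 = (g - 4)*(g^4 + 4*g^3 - 7*g^2 - 34*g - 24) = (g - 4)*(g + 2)*(g^3 + 2*g^2 - 11*g - 12) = (g - 4)*(g - 3)*(g + 2)*(g^2 + 5*g + 4) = (g - 4)*(g - 3)*(g + 1)*(g + 2)*(g + 4)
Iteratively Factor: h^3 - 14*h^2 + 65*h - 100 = (h - 4)*(h^2 - 10*h + 25) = (h - 5)*(h - 4)*(h - 5)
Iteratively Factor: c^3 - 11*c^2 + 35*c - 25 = (c - 5)*(c^2 - 6*c + 5) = (c - 5)*(c - 1)*(c - 5)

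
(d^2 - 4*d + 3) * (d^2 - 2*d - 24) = d^4 - 6*d^3 - 13*d^2 + 90*d - 72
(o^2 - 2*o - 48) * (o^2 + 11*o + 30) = o^4 + 9*o^3 - 40*o^2 - 588*o - 1440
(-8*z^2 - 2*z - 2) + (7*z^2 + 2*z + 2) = -z^2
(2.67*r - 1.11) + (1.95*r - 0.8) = 4.62*r - 1.91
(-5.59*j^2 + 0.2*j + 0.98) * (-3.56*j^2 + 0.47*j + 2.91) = 19.9004*j^4 - 3.3393*j^3 - 19.6617*j^2 + 1.0426*j + 2.8518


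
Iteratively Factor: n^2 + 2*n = (n + 2)*(n)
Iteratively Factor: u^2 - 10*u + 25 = (u - 5)*(u - 5)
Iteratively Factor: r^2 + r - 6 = (r - 2)*(r + 3)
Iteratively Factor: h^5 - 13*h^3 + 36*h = (h - 3)*(h^4 + 3*h^3 - 4*h^2 - 12*h) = h*(h - 3)*(h^3 + 3*h^2 - 4*h - 12) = h*(h - 3)*(h + 3)*(h^2 - 4) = h*(h - 3)*(h - 2)*(h + 3)*(h + 2)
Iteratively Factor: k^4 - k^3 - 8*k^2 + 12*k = (k - 2)*(k^3 + k^2 - 6*k) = k*(k - 2)*(k^2 + k - 6) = k*(k - 2)*(k + 3)*(k - 2)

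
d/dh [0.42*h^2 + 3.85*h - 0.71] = 0.84*h + 3.85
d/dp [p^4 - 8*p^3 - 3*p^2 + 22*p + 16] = 4*p^3 - 24*p^2 - 6*p + 22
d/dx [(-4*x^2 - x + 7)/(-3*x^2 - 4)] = (-3*x^2 + 74*x + 4)/(9*x^4 + 24*x^2 + 16)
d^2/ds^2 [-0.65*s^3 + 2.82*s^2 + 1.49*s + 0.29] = 5.64 - 3.9*s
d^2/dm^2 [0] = 0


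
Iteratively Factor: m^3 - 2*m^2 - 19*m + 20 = (m + 4)*(m^2 - 6*m + 5) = (m - 5)*(m + 4)*(m - 1)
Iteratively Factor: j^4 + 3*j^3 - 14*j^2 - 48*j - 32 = (j - 4)*(j^3 + 7*j^2 + 14*j + 8) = (j - 4)*(j + 4)*(j^2 + 3*j + 2) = (j - 4)*(j + 2)*(j + 4)*(j + 1)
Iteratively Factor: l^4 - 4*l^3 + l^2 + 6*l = (l - 3)*(l^3 - l^2 - 2*l) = (l - 3)*(l - 2)*(l^2 + l) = l*(l - 3)*(l - 2)*(l + 1)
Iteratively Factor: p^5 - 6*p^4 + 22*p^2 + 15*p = (p + 1)*(p^4 - 7*p^3 + 7*p^2 + 15*p) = (p + 1)^2*(p^3 - 8*p^2 + 15*p) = (p - 5)*(p + 1)^2*(p^2 - 3*p) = p*(p - 5)*(p + 1)^2*(p - 3)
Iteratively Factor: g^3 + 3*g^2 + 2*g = (g)*(g^2 + 3*g + 2) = g*(g + 1)*(g + 2)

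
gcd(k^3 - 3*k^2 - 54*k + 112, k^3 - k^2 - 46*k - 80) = k - 8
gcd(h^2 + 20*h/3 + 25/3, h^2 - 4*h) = 1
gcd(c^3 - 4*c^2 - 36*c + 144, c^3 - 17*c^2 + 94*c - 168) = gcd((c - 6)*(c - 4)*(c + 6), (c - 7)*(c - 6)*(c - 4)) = c^2 - 10*c + 24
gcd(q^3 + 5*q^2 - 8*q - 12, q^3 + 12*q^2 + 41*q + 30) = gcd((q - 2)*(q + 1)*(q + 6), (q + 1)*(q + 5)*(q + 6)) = q^2 + 7*q + 6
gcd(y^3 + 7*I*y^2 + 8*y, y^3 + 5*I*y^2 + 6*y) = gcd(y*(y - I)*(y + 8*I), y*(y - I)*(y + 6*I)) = y^2 - I*y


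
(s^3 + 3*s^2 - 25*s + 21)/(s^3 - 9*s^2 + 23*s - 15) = (s + 7)/(s - 5)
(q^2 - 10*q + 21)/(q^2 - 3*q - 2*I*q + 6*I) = (q - 7)/(q - 2*I)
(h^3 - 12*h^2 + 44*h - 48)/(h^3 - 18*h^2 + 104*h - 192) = (h - 2)/(h - 8)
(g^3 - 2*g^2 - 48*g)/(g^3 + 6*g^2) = (g - 8)/g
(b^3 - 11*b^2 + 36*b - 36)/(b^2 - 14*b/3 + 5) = 3*(b^2 - 8*b + 12)/(3*b - 5)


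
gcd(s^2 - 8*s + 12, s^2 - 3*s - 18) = s - 6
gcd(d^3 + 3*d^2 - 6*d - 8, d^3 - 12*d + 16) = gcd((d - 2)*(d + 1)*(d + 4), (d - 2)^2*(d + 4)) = d^2 + 2*d - 8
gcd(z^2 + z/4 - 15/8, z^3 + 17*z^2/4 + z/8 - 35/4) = z - 5/4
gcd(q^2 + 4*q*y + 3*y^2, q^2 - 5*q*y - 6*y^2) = q + y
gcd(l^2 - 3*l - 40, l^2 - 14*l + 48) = l - 8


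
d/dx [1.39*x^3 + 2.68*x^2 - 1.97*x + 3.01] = 4.17*x^2 + 5.36*x - 1.97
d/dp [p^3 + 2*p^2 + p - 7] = 3*p^2 + 4*p + 1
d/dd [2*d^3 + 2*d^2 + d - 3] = 6*d^2 + 4*d + 1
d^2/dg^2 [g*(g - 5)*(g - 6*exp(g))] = -6*g^2*exp(g) + 6*g*exp(g) + 6*g + 48*exp(g) - 10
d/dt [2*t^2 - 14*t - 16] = 4*t - 14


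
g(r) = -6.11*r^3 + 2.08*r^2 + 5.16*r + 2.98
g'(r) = -18.33*r^2 + 4.16*r + 5.16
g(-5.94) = 1326.28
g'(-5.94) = -666.30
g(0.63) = 5.53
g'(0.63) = 0.51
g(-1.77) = 34.24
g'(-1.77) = -59.63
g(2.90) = -113.58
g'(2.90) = -136.93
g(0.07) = 3.35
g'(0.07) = 5.36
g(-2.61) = 112.31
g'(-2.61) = -130.56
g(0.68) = 5.53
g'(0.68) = -0.49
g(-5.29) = 938.39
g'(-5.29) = -529.79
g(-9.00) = 4579.21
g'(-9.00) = -1517.01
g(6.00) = -1210.94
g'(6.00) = -629.76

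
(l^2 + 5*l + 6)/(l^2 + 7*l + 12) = (l + 2)/(l + 4)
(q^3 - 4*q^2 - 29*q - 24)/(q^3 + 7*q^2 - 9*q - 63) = (q^2 - 7*q - 8)/(q^2 + 4*q - 21)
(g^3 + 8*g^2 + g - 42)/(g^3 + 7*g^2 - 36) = (g + 7)/(g + 6)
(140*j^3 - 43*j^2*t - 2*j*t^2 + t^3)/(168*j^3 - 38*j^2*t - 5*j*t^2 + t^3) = (-35*j^2 + 2*j*t + t^2)/(-42*j^2 - j*t + t^2)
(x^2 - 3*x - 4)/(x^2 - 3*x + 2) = (x^2 - 3*x - 4)/(x^2 - 3*x + 2)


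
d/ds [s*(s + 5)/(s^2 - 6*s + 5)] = (-11*s^2 + 10*s + 25)/(s^4 - 12*s^3 + 46*s^2 - 60*s + 25)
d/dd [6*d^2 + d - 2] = 12*d + 1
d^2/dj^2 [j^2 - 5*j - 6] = 2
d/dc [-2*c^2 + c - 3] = 1 - 4*c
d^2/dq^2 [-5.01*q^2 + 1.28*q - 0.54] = -10.0200000000000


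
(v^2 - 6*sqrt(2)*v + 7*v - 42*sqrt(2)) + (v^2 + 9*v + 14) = 2*v^2 - 6*sqrt(2)*v + 16*v - 42*sqrt(2) + 14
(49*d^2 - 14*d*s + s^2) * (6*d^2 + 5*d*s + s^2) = 294*d^4 + 161*d^3*s - 15*d^2*s^2 - 9*d*s^3 + s^4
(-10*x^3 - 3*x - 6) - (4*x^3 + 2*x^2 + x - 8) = -14*x^3 - 2*x^2 - 4*x + 2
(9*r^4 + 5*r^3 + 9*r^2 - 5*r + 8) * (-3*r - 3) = -27*r^5 - 42*r^4 - 42*r^3 - 12*r^2 - 9*r - 24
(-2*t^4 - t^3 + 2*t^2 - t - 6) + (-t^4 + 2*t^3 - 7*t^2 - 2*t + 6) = -3*t^4 + t^3 - 5*t^2 - 3*t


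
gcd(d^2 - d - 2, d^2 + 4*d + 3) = d + 1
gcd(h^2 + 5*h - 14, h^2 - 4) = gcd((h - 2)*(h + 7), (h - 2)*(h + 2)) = h - 2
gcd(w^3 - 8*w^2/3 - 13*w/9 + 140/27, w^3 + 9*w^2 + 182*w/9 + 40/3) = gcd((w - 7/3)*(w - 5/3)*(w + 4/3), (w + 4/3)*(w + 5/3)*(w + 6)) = w + 4/3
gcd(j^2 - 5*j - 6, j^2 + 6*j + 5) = j + 1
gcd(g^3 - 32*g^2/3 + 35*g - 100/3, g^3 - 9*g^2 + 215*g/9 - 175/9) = g^2 - 20*g/3 + 25/3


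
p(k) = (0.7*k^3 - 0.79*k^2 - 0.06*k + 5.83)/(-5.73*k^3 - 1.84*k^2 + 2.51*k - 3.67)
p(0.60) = -1.39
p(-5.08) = -0.15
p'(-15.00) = -0.00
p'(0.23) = -0.31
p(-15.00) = -0.13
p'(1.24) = 0.73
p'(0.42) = 1.15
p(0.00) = -1.59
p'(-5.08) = -0.00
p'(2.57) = 0.04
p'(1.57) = 0.32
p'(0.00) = -1.07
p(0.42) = -1.70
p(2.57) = -0.12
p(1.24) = -0.41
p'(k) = (2.1*k^2 - 1.58*k - 0.06)/(-5.73*k^3 - 1.84*k^2 + 2.51*k - 3.67) + (17.19*k^2 + 3.68*k - 2.51)*(0.7*k^3 - 0.79*k^2 - 0.06*k + 5.83)/(-5.73*k^3 - 1.84*k^2 + 2.51*k - 3.67)^2 = (-5.8147*k^4 + 2.8264*k^3 + 90.4174*k^2 + 27.253*k - 14.4131)/(32.8329*k^6 + 21.0864*k^5 - 25.379*k^4 + 32.8214*k^3 + 19.8057*k^2 - 18.4234*k + 13.4689)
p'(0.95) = 1.47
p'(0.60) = 2.08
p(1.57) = -0.25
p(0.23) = -1.77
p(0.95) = -0.72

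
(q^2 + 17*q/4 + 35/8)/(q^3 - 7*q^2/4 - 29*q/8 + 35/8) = (2*q + 5)/(2*q^2 - 7*q + 5)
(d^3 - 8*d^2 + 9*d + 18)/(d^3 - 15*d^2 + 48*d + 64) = (d^2 - 9*d + 18)/(d^2 - 16*d + 64)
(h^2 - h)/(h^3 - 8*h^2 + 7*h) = 1/(h - 7)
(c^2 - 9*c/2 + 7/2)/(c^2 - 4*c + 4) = (2*c^2 - 9*c + 7)/(2*(c^2 - 4*c + 4))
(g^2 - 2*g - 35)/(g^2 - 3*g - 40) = (g - 7)/(g - 8)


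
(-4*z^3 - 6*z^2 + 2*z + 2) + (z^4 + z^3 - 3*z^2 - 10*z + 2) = z^4 - 3*z^3 - 9*z^2 - 8*z + 4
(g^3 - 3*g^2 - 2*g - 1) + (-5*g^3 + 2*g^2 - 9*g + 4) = -4*g^3 - g^2 - 11*g + 3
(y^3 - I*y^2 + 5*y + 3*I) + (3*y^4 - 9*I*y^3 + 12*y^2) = 3*y^4 + y^3 - 9*I*y^3 + 12*y^2 - I*y^2 + 5*y + 3*I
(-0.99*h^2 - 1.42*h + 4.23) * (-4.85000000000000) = 4.8015*h^2 + 6.887*h - 20.5155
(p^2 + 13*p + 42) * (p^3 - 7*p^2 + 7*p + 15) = p^5 + 6*p^4 - 42*p^3 - 188*p^2 + 489*p + 630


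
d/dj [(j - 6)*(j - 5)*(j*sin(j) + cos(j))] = j*(j - 6)*(j - 5)*cos(j) + (j - 6)*(j*sin(j) + cos(j)) + (j - 5)*(j*sin(j) + cos(j))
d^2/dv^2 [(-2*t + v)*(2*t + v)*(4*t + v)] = 8*t + 6*v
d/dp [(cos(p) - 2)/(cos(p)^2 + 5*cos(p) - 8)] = (cos(p)^2 - 4*cos(p) - 2)*sin(p)/(cos(p)^2 + 5*cos(p) - 8)^2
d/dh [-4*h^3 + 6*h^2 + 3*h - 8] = -12*h^2 + 12*h + 3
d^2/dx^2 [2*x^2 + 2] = 4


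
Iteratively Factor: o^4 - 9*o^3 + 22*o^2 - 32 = (o - 2)*(o^3 - 7*o^2 + 8*o + 16) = (o - 2)*(o + 1)*(o^2 - 8*o + 16) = (o - 4)*(o - 2)*(o + 1)*(o - 4)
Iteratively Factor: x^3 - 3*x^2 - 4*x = (x + 1)*(x^2 - 4*x) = (x - 4)*(x + 1)*(x)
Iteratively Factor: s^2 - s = (s)*(s - 1)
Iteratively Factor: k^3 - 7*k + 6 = (k - 2)*(k^2 + 2*k - 3) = (k - 2)*(k + 3)*(k - 1)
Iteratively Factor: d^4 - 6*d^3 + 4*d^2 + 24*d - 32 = (d - 2)*(d^3 - 4*d^2 - 4*d + 16) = (d - 2)^2*(d^2 - 2*d - 8) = (d - 2)^2*(d + 2)*(d - 4)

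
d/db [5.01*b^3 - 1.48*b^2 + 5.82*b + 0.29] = 15.03*b^2 - 2.96*b + 5.82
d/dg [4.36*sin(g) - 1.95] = 4.36*cos(g)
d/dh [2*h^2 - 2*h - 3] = 4*h - 2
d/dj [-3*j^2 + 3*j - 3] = 3 - 6*j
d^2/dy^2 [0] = 0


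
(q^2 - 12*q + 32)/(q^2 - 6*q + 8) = (q - 8)/(q - 2)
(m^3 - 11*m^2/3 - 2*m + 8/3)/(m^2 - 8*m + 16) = (3*m^2 + m - 2)/(3*(m - 4))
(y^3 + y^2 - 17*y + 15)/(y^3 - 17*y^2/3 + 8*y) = 3*(y^2 + 4*y - 5)/(y*(3*y - 8))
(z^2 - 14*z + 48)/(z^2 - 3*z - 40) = (z - 6)/(z + 5)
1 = 1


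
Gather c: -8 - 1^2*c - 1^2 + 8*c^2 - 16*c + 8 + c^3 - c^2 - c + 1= c^3 + 7*c^2 - 18*c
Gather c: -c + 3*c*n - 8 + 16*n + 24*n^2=c*(3*n - 1) + 24*n^2 + 16*n - 8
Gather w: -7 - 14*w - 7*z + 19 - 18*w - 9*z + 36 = -32*w - 16*z + 48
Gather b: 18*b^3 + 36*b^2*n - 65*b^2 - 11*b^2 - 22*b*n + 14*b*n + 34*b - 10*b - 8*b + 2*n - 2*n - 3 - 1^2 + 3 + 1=18*b^3 + b^2*(36*n - 76) + b*(16 - 8*n)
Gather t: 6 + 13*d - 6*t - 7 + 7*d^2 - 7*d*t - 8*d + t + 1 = 7*d^2 + 5*d + t*(-7*d - 5)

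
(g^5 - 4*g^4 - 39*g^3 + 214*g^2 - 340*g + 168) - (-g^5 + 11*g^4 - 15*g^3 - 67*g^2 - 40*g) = 2*g^5 - 15*g^4 - 24*g^3 + 281*g^2 - 300*g + 168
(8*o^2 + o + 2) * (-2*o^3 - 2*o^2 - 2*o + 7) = -16*o^5 - 18*o^4 - 22*o^3 + 50*o^2 + 3*o + 14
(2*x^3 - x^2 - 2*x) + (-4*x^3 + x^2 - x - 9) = -2*x^3 - 3*x - 9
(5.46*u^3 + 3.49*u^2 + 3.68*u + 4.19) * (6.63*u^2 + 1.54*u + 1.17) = 36.1998*u^5 + 31.5471*u^4 + 36.1612*u^3 + 37.5302*u^2 + 10.7582*u + 4.9023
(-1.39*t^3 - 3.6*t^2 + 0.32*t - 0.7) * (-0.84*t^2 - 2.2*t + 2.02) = 1.1676*t^5 + 6.082*t^4 + 4.8434*t^3 - 7.388*t^2 + 2.1864*t - 1.414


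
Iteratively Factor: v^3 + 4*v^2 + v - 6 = (v - 1)*(v^2 + 5*v + 6) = (v - 1)*(v + 2)*(v + 3)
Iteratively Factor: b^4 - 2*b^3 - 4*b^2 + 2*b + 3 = (b + 1)*(b^3 - 3*b^2 - b + 3) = (b - 1)*(b + 1)*(b^2 - 2*b - 3) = (b - 1)*(b + 1)^2*(b - 3)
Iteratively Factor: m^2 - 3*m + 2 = (m - 2)*(m - 1)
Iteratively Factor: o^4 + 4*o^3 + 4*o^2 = (o + 2)*(o^3 + 2*o^2) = (o + 2)^2*(o^2) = o*(o + 2)^2*(o)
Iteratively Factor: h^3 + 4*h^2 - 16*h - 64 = (h + 4)*(h^2 - 16) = (h - 4)*(h + 4)*(h + 4)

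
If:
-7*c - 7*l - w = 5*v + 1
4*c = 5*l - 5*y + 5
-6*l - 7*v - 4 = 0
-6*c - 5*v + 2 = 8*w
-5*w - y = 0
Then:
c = 2480/5289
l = -2735/5289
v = -226/1763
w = -38/1763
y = 190/1763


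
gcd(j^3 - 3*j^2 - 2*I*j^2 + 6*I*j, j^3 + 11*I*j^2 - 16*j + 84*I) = j - 2*I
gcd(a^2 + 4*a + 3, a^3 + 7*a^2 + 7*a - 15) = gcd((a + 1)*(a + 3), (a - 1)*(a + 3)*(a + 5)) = a + 3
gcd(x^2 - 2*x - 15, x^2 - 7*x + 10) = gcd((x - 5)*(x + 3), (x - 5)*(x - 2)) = x - 5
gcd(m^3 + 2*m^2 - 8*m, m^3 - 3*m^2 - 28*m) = m^2 + 4*m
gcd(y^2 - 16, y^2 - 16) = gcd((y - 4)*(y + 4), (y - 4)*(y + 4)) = y^2 - 16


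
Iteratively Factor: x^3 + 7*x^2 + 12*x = (x + 3)*(x^2 + 4*x) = x*(x + 3)*(x + 4)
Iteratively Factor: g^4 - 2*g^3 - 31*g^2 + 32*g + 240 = (g + 3)*(g^3 - 5*g^2 - 16*g + 80) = (g - 4)*(g + 3)*(g^2 - g - 20) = (g - 5)*(g - 4)*(g + 3)*(g + 4)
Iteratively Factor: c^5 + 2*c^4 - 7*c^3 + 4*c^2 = (c - 1)*(c^4 + 3*c^3 - 4*c^2) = (c - 1)*(c + 4)*(c^3 - c^2) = (c - 1)^2*(c + 4)*(c^2) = c*(c - 1)^2*(c + 4)*(c)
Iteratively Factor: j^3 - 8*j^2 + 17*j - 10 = (j - 2)*(j^2 - 6*j + 5) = (j - 2)*(j - 1)*(j - 5)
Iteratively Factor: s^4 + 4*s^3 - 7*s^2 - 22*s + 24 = (s - 1)*(s^3 + 5*s^2 - 2*s - 24) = (s - 1)*(s + 4)*(s^2 + s - 6) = (s - 2)*(s - 1)*(s + 4)*(s + 3)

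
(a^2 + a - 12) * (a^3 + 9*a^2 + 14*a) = a^5 + 10*a^4 + 11*a^3 - 94*a^2 - 168*a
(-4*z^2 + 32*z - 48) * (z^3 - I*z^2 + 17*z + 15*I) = -4*z^5 + 32*z^4 + 4*I*z^4 - 116*z^3 - 32*I*z^3 + 544*z^2 - 12*I*z^2 - 816*z + 480*I*z - 720*I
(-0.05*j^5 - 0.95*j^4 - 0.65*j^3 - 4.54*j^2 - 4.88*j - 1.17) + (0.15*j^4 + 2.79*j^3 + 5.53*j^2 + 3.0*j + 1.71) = -0.05*j^5 - 0.8*j^4 + 2.14*j^3 + 0.99*j^2 - 1.88*j + 0.54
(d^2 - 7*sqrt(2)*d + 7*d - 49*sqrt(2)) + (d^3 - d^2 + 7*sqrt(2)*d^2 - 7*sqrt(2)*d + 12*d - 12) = d^3 + 7*sqrt(2)*d^2 - 14*sqrt(2)*d + 19*d - 49*sqrt(2) - 12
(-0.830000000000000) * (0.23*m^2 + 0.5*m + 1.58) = -0.1909*m^2 - 0.415*m - 1.3114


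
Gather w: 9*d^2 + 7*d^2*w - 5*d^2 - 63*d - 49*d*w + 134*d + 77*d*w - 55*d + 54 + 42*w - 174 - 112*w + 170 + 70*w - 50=4*d^2 + 16*d + w*(7*d^2 + 28*d)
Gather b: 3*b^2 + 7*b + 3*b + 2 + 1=3*b^2 + 10*b + 3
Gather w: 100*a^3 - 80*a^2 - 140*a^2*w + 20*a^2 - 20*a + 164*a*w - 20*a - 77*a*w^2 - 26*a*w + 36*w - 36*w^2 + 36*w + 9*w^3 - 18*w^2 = 100*a^3 - 60*a^2 - 40*a + 9*w^3 + w^2*(-77*a - 54) + w*(-140*a^2 + 138*a + 72)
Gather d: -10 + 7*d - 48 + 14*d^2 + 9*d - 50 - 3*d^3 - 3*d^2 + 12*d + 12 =-3*d^3 + 11*d^2 + 28*d - 96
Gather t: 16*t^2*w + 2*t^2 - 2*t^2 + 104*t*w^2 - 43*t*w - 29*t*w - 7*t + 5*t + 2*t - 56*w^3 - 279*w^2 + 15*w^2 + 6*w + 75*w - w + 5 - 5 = 16*t^2*w + t*(104*w^2 - 72*w) - 56*w^3 - 264*w^2 + 80*w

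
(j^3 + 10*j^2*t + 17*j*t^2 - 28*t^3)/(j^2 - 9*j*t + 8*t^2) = (-j^2 - 11*j*t - 28*t^2)/(-j + 8*t)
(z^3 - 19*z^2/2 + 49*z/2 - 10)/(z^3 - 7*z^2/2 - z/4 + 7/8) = 4*(z^2 - 9*z + 20)/(4*z^2 - 12*z - 7)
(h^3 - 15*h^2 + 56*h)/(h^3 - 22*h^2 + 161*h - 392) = h/(h - 7)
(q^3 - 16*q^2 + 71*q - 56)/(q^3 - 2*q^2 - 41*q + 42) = (q - 8)/(q + 6)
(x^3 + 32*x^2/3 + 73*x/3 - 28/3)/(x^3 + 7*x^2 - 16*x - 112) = (x - 1/3)/(x - 4)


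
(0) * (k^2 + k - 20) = 0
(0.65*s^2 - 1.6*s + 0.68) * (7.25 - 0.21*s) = -0.1365*s^3 + 5.0485*s^2 - 11.7428*s + 4.93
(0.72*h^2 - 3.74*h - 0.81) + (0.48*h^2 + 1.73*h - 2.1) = 1.2*h^2 - 2.01*h - 2.91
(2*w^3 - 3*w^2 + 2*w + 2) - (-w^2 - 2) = 2*w^3 - 2*w^2 + 2*w + 4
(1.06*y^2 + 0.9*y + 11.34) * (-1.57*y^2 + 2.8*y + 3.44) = -1.6642*y^4 + 1.555*y^3 - 11.6374*y^2 + 34.848*y + 39.0096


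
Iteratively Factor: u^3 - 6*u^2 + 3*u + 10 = (u - 2)*(u^2 - 4*u - 5) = (u - 2)*(u + 1)*(u - 5)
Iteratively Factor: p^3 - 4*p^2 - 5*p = (p - 5)*(p^2 + p) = (p - 5)*(p + 1)*(p)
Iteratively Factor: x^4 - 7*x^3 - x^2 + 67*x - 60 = (x - 1)*(x^3 - 6*x^2 - 7*x + 60) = (x - 1)*(x + 3)*(x^2 - 9*x + 20) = (x - 4)*(x - 1)*(x + 3)*(x - 5)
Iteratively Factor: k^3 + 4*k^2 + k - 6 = (k + 2)*(k^2 + 2*k - 3) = (k + 2)*(k + 3)*(k - 1)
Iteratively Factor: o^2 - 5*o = (o - 5)*(o)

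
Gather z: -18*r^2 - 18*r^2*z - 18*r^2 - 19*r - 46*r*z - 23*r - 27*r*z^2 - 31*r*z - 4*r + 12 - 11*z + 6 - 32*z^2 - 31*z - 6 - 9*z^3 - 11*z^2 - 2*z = -36*r^2 - 46*r - 9*z^3 + z^2*(-27*r - 43) + z*(-18*r^2 - 77*r - 44) + 12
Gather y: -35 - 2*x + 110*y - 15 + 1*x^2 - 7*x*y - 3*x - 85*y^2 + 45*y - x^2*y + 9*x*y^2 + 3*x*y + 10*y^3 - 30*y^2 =x^2 - 5*x + 10*y^3 + y^2*(9*x - 115) + y*(-x^2 - 4*x + 155) - 50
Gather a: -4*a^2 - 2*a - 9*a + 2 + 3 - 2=-4*a^2 - 11*a + 3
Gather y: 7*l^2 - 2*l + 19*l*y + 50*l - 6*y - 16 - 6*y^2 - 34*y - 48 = 7*l^2 + 48*l - 6*y^2 + y*(19*l - 40) - 64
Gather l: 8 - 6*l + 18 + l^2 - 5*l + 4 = l^2 - 11*l + 30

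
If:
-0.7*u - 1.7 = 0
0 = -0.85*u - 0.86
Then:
No Solution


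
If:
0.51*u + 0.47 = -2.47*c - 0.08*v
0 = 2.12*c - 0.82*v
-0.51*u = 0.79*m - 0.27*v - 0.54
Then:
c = 0.386792452830189*v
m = 1.65237640315262*v + 1.27848101265823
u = -2.03015168331484*v - 0.92156862745098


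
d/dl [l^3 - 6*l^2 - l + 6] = 3*l^2 - 12*l - 1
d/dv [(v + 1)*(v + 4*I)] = 2*v + 1 + 4*I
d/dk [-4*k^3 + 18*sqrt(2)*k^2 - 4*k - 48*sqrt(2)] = -12*k^2 + 36*sqrt(2)*k - 4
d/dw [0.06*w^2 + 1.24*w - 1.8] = 0.12*w + 1.24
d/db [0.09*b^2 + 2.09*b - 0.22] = 0.18*b + 2.09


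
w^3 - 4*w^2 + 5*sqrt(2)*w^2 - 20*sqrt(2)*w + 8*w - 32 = (w - 4)*(w + sqrt(2))*(w + 4*sqrt(2))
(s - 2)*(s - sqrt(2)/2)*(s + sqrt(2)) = s^3 - 2*s^2 + sqrt(2)*s^2/2 - sqrt(2)*s - s + 2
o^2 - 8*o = o*(o - 8)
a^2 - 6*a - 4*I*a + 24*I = (a - 6)*(a - 4*I)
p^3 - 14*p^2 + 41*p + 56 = (p - 8)*(p - 7)*(p + 1)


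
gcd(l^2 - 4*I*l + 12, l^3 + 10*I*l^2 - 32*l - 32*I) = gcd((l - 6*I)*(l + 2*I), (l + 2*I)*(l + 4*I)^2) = l + 2*I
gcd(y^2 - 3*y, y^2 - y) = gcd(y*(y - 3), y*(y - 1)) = y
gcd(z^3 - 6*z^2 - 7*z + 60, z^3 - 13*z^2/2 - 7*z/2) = 1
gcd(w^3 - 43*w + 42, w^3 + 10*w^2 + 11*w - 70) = w + 7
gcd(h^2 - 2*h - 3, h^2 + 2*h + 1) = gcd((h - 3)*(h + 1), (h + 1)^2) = h + 1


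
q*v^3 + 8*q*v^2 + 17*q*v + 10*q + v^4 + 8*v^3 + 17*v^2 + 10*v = (q + v)*(v + 1)*(v + 2)*(v + 5)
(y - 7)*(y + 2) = y^2 - 5*y - 14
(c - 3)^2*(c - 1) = c^3 - 7*c^2 + 15*c - 9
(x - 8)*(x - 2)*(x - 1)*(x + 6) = x^4 - 5*x^3 - 40*x^2 + 140*x - 96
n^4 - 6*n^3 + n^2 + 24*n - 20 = (n - 5)*(n - 2)*(n - 1)*(n + 2)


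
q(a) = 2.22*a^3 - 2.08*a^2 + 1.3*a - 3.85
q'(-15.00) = 1562.20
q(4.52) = 164.54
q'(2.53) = 33.41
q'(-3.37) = 90.96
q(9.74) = 1862.79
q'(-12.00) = 1010.26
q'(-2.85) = 67.25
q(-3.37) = -116.82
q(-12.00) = -4155.13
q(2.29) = 14.88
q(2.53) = 22.08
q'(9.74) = 592.60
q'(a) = 6.66*a^2 - 4.16*a + 1.3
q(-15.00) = -7983.85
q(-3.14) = -97.17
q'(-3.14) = 80.03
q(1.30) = -0.80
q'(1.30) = 7.15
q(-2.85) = -75.84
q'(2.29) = 26.70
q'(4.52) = 118.56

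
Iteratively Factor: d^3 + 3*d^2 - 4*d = (d + 4)*(d^2 - d) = d*(d + 4)*(d - 1)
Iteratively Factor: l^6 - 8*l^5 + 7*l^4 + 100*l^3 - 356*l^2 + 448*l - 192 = (l - 3)*(l^5 - 5*l^4 - 8*l^3 + 76*l^2 - 128*l + 64) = (l - 3)*(l + 4)*(l^4 - 9*l^3 + 28*l^2 - 36*l + 16) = (l - 4)*(l - 3)*(l + 4)*(l^3 - 5*l^2 + 8*l - 4) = (l - 4)*(l - 3)*(l - 2)*(l + 4)*(l^2 - 3*l + 2) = (l - 4)*(l - 3)*(l - 2)^2*(l + 4)*(l - 1)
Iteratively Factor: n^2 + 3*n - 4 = (n - 1)*(n + 4)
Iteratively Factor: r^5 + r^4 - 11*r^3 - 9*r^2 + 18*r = (r + 2)*(r^4 - r^3 - 9*r^2 + 9*r) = (r - 1)*(r + 2)*(r^3 - 9*r) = (r - 3)*(r - 1)*(r + 2)*(r^2 + 3*r) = r*(r - 3)*(r - 1)*(r + 2)*(r + 3)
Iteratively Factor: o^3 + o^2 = (o + 1)*(o^2) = o*(o + 1)*(o)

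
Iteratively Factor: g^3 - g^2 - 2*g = (g + 1)*(g^2 - 2*g) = (g - 2)*(g + 1)*(g)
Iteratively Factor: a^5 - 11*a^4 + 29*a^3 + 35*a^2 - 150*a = (a - 5)*(a^4 - 6*a^3 - a^2 + 30*a) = (a - 5)*(a + 2)*(a^3 - 8*a^2 + 15*a) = (a - 5)^2*(a + 2)*(a^2 - 3*a) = a*(a - 5)^2*(a + 2)*(a - 3)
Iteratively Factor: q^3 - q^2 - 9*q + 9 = (q - 1)*(q^2 - 9) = (q - 3)*(q - 1)*(q + 3)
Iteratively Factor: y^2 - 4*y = (y)*(y - 4)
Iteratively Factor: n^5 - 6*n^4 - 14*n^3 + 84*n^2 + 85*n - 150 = (n + 3)*(n^4 - 9*n^3 + 13*n^2 + 45*n - 50) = (n + 2)*(n + 3)*(n^3 - 11*n^2 + 35*n - 25) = (n - 5)*(n + 2)*(n + 3)*(n^2 - 6*n + 5) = (n - 5)^2*(n + 2)*(n + 3)*(n - 1)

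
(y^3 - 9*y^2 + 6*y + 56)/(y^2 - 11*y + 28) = y + 2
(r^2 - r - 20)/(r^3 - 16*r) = (r - 5)/(r*(r - 4))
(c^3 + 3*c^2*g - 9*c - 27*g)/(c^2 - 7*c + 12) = (c^2 + 3*c*g + 3*c + 9*g)/(c - 4)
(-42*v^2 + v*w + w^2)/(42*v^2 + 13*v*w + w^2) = (-6*v + w)/(6*v + w)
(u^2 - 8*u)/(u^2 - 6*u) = (u - 8)/(u - 6)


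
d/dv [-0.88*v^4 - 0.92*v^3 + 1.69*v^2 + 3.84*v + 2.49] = -3.52*v^3 - 2.76*v^2 + 3.38*v + 3.84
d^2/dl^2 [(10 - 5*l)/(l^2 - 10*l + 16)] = -10/(l^3 - 24*l^2 + 192*l - 512)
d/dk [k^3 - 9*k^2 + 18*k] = 3*k^2 - 18*k + 18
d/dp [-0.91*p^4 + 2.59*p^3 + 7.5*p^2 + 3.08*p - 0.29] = -3.64*p^3 + 7.77*p^2 + 15.0*p + 3.08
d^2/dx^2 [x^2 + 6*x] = 2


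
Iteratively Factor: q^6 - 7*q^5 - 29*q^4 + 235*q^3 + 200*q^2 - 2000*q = (q + 4)*(q^5 - 11*q^4 + 15*q^3 + 175*q^2 - 500*q) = (q - 5)*(q + 4)*(q^4 - 6*q^3 - 15*q^2 + 100*q) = q*(q - 5)*(q + 4)*(q^3 - 6*q^2 - 15*q + 100) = q*(q - 5)*(q + 4)^2*(q^2 - 10*q + 25) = q*(q - 5)^2*(q + 4)^2*(q - 5)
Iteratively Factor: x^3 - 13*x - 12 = (x - 4)*(x^2 + 4*x + 3) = (x - 4)*(x + 1)*(x + 3)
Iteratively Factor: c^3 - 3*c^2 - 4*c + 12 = (c - 3)*(c^2 - 4) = (c - 3)*(c + 2)*(c - 2)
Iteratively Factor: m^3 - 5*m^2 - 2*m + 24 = (m - 3)*(m^2 - 2*m - 8) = (m - 4)*(m - 3)*(m + 2)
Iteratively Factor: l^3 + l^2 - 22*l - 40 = (l + 2)*(l^2 - l - 20) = (l + 2)*(l + 4)*(l - 5)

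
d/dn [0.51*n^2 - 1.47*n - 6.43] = 1.02*n - 1.47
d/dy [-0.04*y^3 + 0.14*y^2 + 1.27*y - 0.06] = -0.12*y^2 + 0.28*y + 1.27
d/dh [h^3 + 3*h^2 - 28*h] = 3*h^2 + 6*h - 28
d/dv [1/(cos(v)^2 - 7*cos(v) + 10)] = (2*cos(v) - 7)*sin(v)/(cos(v)^2 - 7*cos(v) + 10)^2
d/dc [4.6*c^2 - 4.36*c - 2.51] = 9.2*c - 4.36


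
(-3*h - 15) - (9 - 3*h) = -24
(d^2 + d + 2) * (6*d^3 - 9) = 6*d^5 + 6*d^4 + 12*d^3 - 9*d^2 - 9*d - 18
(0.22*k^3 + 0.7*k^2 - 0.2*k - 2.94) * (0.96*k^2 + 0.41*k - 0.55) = 0.2112*k^5 + 0.7622*k^4 - 0.026*k^3 - 3.2894*k^2 - 1.0954*k + 1.617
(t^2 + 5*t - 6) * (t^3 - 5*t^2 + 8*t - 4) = t^5 - 23*t^3 + 66*t^2 - 68*t + 24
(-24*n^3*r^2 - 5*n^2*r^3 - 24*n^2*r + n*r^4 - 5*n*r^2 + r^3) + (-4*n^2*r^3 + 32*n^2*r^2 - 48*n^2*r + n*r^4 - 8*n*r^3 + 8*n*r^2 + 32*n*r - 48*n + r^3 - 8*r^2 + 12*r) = -24*n^3*r^2 - 9*n^2*r^3 + 32*n^2*r^2 - 72*n^2*r + 2*n*r^4 - 8*n*r^3 + 3*n*r^2 + 32*n*r - 48*n + 2*r^3 - 8*r^2 + 12*r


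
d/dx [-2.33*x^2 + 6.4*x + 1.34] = 6.4 - 4.66*x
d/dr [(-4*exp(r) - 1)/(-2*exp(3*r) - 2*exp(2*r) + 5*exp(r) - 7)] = (-16*exp(3*r) - 14*exp(2*r) - 4*exp(r) + 33)*exp(r)/(4*exp(6*r) + 8*exp(5*r) - 16*exp(4*r) + 8*exp(3*r) + 53*exp(2*r) - 70*exp(r) + 49)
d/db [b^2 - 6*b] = 2*b - 6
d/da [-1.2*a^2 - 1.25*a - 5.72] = -2.4*a - 1.25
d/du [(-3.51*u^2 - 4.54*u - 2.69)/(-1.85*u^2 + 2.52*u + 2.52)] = (-17.2442*u^2 - 27.6434*u - 4.662)/(3.4225*u^4 - 9.324*u^3 - 2.9736*u^2 + 12.7008*u + 6.3504)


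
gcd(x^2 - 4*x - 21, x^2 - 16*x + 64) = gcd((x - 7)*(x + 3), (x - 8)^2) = 1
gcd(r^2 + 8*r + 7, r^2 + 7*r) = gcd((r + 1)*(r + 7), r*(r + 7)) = r + 7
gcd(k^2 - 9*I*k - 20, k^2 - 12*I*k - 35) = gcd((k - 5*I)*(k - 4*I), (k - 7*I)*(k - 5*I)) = k - 5*I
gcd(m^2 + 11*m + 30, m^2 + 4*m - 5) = m + 5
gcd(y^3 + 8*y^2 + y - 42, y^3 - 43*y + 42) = y + 7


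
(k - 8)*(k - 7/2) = k^2 - 23*k/2 + 28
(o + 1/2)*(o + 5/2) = o^2 + 3*o + 5/4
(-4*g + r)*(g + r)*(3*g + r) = -12*g^3 - 13*g^2*r + r^3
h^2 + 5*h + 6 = (h + 2)*(h + 3)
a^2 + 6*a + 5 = (a + 1)*(a + 5)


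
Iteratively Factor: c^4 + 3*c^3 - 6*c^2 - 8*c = (c)*(c^3 + 3*c^2 - 6*c - 8) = c*(c + 4)*(c^2 - c - 2) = c*(c + 1)*(c + 4)*(c - 2)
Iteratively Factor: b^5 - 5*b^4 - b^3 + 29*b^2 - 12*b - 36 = (b - 2)*(b^4 - 3*b^3 - 7*b^2 + 15*b + 18) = (b - 2)*(b + 1)*(b^3 - 4*b^2 - 3*b + 18) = (b - 2)*(b + 1)*(b + 2)*(b^2 - 6*b + 9) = (b - 3)*(b - 2)*(b + 1)*(b + 2)*(b - 3)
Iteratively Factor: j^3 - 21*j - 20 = (j - 5)*(j^2 + 5*j + 4) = (j - 5)*(j + 4)*(j + 1)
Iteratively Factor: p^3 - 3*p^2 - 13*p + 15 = (p - 1)*(p^2 - 2*p - 15) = (p - 5)*(p - 1)*(p + 3)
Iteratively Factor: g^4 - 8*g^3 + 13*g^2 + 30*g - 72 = (g + 2)*(g^3 - 10*g^2 + 33*g - 36) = (g - 4)*(g + 2)*(g^2 - 6*g + 9) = (g - 4)*(g - 3)*(g + 2)*(g - 3)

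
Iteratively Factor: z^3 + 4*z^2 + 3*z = (z + 1)*(z^2 + 3*z) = z*(z + 1)*(z + 3)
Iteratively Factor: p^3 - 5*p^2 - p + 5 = (p - 5)*(p^2 - 1) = (p - 5)*(p - 1)*(p + 1)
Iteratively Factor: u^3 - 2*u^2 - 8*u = (u + 2)*(u^2 - 4*u) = (u - 4)*(u + 2)*(u)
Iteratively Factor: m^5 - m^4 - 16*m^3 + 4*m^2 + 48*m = (m + 3)*(m^4 - 4*m^3 - 4*m^2 + 16*m) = (m - 2)*(m + 3)*(m^3 - 2*m^2 - 8*m) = m*(m - 2)*(m + 3)*(m^2 - 2*m - 8) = m*(m - 4)*(m - 2)*(m + 3)*(m + 2)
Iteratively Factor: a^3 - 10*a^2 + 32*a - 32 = (a - 2)*(a^2 - 8*a + 16) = (a - 4)*(a - 2)*(a - 4)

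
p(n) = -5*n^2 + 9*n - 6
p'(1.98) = -10.80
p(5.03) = -87.23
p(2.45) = -13.96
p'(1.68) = -7.80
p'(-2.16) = 30.60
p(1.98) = -7.78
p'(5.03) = -41.30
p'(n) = 9 - 10*n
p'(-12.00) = 129.00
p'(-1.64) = 25.40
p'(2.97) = -20.70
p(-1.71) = -36.01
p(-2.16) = -48.77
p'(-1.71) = 26.10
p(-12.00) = -834.00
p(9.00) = -330.00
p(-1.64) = -34.21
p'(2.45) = -15.50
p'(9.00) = -81.00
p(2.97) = -23.37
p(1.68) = -4.99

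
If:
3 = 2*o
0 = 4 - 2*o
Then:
No Solution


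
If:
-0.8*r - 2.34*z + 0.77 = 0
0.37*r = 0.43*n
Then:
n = 0.828197674418605 - 2.51686046511628*z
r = 0.9625 - 2.925*z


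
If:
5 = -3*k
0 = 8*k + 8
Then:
No Solution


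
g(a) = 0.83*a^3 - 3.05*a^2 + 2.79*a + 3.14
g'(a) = 2.49*a^2 - 6.1*a + 2.79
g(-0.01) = 3.11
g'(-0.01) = 2.85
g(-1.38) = -8.70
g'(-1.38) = 15.95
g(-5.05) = -195.63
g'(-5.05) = 97.10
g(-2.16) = -25.48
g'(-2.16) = 27.58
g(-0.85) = -1.94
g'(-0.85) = 9.77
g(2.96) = 6.20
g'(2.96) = 6.55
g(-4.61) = -155.86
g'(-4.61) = 83.83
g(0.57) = 3.89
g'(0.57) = 0.12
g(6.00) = 89.36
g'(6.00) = 55.83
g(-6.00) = -302.68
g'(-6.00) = 129.03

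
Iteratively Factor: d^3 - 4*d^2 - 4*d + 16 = (d - 2)*(d^2 - 2*d - 8) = (d - 2)*(d + 2)*(d - 4)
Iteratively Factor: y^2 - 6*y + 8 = (y - 2)*(y - 4)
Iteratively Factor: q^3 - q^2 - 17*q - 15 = (q - 5)*(q^2 + 4*q + 3) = (q - 5)*(q + 1)*(q + 3)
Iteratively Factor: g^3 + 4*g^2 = (g)*(g^2 + 4*g) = g*(g + 4)*(g)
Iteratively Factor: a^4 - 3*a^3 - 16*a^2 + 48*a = (a + 4)*(a^3 - 7*a^2 + 12*a) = (a - 3)*(a + 4)*(a^2 - 4*a) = (a - 4)*(a - 3)*(a + 4)*(a)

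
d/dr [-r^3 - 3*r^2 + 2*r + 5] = -3*r^2 - 6*r + 2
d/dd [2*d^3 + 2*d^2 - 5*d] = 6*d^2 + 4*d - 5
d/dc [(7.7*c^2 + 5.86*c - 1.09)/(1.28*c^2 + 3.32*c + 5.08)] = (18.0632*c^2 + 81.0224*c + 33.3876)/(1.6384*c^4 + 8.4992*c^3 + 24.0272*c^2 + 33.7312*c + 25.8064)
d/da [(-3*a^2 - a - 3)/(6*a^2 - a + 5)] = (9*a^2 + 6*a - 8)/(36*a^4 - 12*a^3 + 61*a^2 - 10*a + 25)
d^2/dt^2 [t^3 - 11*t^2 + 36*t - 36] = 6*t - 22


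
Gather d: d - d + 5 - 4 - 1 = 0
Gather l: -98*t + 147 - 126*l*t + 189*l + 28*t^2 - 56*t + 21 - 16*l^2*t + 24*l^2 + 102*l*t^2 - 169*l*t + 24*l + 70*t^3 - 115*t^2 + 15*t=l^2*(24 - 16*t) + l*(102*t^2 - 295*t + 213) + 70*t^3 - 87*t^2 - 139*t + 168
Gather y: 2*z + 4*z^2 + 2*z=4*z^2 + 4*z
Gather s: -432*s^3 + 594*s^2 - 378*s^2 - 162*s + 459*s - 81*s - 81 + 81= -432*s^3 + 216*s^2 + 216*s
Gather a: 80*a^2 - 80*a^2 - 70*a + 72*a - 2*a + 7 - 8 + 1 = 0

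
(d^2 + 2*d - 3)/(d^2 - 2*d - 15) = (d - 1)/(d - 5)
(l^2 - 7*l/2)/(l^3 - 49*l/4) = 2/(2*l + 7)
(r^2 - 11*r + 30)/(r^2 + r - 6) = (r^2 - 11*r + 30)/(r^2 + r - 6)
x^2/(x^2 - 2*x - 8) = x^2/(x^2 - 2*x - 8)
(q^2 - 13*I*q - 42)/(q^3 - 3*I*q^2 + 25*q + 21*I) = (q - 6*I)/(q^2 + 4*I*q - 3)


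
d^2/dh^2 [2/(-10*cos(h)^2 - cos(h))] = 2*(100*(1 - cos(2*h))^2 - 75*cos(h)/2 + 201*cos(2*h)/2 + 15*cos(3*h)/2 - 603/2)/((10*cos(h) + 1)^3*cos(h)^3)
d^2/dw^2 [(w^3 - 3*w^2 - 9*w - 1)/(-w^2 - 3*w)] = 6*(-3*w^3 + w^2 + 3*w + 3)/(w^3*(w^3 + 9*w^2 + 27*w + 27))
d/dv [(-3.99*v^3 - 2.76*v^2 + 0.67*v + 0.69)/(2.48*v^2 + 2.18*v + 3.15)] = (-9.8952*v^4 - 17.3964*v^3 - 45.3839*v^2 - 20.8104*v + 0.6063)/(6.1504*v^4 + 10.8128*v^3 + 20.3764*v^2 + 13.734*v + 9.9225)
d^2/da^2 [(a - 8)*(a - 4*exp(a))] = -4*a*exp(a) + 24*exp(a) + 2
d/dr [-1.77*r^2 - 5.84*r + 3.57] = -3.54*r - 5.84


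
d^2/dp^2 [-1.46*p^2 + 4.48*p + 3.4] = -2.92000000000000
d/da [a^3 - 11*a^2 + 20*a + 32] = 3*a^2 - 22*a + 20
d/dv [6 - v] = -1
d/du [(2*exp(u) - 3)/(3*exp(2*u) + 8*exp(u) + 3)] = 6*(-exp(2*u) + 3*exp(u) + 5)*exp(u)/(9*exp(4*u) + 48*exp(3*u) + 82*exp(2*u) + 48*exp(u) + 9)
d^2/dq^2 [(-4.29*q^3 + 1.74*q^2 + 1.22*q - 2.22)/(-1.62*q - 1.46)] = (22.517352*q^3 + 60.880248*q^2 + 54.867384*q + 10.005456)/(4.251528*q^3 + 11.494872*q^2 + 10.359576*q + 3.112136)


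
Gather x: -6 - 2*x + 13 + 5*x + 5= 3*x + 12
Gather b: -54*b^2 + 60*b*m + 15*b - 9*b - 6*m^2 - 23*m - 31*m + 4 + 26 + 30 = -54*b^2 + b*(60*m + 6) - 6*m^2 - 54*m + 60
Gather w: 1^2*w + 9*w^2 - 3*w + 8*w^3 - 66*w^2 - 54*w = 8*w^3 - 57*w^2 - 56*w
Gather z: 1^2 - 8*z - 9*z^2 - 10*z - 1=-9*z^2 - 18*z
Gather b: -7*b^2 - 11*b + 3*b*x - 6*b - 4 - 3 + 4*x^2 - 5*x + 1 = -7*b^2 + b*(3*x - 17) + 4*x^2 - 5*x - 6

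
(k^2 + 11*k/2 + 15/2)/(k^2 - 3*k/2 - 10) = (k + 3)/(k - 4)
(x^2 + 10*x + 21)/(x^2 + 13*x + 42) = (x + 3)/(x + 6)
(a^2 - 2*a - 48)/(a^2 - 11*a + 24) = (a + 6)/(a - 3)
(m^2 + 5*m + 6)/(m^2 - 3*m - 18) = (m + 2)/(m - 6)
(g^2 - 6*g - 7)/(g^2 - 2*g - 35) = (g + 1)/(g + 5)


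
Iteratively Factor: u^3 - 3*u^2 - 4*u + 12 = (u + 2)*(u^2 - 5*u + 6) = (u - 3)*(u + 2)*(u - 2)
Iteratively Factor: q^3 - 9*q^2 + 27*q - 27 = (q - 3)*(q^2 - 6*q + 9) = (q - 3)^2*(q - 3)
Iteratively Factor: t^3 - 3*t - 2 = (t - 2)*(t^2 + 2*t + 1) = (t - 2)*(t + 1)*(t + 1)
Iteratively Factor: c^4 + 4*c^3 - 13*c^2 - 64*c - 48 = (c + 1)*(c^3 + 3*c^2 - 16*c - 48) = (c + 1)*(c + 4)*(c^2 - c - 12) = (c - 4)*(c + 1)*(c + 4)*(c + 3)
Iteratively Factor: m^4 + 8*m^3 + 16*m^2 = (m)*(m^3 + 8*m^2 + 16*m) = m*(m + 4)*(m^2 + 4*m) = m*(m + 4)^2*(m)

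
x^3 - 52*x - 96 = (x - 8)*(x + 2)*(x + 6)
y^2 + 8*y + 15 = (y + 3)*(y + 5)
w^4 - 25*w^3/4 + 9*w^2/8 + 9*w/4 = w*(w - 6)*(w - 3/4)*(w + 1/2)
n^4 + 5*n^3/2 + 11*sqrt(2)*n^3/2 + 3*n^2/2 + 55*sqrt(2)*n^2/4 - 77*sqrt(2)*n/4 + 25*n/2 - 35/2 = (n - 1)*(n + 7/2)*(n + sqrt(2)/2)*(n + 5*sqrt(2))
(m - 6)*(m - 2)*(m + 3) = m^3 - 5*m^2 - 12*m + 36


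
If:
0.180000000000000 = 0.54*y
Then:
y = 0.33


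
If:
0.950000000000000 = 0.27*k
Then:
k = 3.52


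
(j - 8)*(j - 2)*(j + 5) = j^3 - 5*j^2 - 34*j + 80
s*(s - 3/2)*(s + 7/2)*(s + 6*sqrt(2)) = s^4 + 2*s^3 + 6*sqrt(2)*s^3 - 21*s^2/4 + 12*sqrt(2)*s^2 - 63*sqrt(2)*s/2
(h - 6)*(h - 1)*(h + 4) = h^3 - 3*h^2 - 22*h + 24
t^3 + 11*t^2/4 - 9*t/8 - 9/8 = (t - 3/4)*(t + 1/2)*(t + 3)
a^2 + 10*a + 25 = (a + 5)^2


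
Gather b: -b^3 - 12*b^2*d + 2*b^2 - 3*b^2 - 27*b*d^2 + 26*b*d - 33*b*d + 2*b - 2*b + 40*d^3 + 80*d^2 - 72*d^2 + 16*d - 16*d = -b^3 + b^2*(-12*d - 1) + b*(-27*d^2 - 7*d) + 40*d^3 + 8*d^2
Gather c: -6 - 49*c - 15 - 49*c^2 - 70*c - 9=-49*c^2 - 119*c - 30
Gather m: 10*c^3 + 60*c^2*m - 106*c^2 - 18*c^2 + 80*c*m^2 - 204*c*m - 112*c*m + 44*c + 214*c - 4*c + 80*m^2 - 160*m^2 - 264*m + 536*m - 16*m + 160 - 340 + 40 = 10*c^3 - 124*c^2 + 254*c + m^2*(80*c - 80) + m*(60*c^2 - 316*c + 256) - 140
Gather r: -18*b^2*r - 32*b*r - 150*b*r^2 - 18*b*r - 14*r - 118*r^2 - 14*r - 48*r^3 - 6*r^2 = -48*r^3 + r^2*(-150*b - 124) + r*(-18*b^2 - 50*b - 28)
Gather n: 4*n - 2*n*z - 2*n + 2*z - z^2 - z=n*(2 - 2*z) - z^2 + z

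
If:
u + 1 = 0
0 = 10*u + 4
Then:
No Solution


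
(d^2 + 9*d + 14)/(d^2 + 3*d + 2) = (d + 7)/(d + 1)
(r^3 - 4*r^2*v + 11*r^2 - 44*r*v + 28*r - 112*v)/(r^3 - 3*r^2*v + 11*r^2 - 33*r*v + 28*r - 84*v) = (r - 4*v)/(r - 3*v)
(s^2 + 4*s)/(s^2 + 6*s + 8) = s/(s + 2)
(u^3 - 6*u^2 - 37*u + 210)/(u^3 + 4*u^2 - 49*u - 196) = (u^2 + u - 30)/(u^2 + 11*u + 28)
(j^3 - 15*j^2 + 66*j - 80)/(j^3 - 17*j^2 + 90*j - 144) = (j^2 - 7*j + 10)/(j^2 - 9*j + 18)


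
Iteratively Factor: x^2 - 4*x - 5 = (x - 5)*(x + 1)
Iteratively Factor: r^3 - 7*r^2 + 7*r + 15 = (r + 1)*(r^2 - 8*r + 15) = (r - 3)*(r + 1)*(r - 5)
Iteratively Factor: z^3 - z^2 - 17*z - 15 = (z + 3)*(z^2 - 4*z - 5) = (z - 5)*(z + 3)*(z + 1)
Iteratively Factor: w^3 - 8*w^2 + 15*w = (w - 5)*(w^2 - 3*w) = w*(w - 5)*(w - 3)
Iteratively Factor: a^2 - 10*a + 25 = (a - 5)*(a - 5)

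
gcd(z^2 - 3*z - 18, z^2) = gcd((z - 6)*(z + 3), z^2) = 1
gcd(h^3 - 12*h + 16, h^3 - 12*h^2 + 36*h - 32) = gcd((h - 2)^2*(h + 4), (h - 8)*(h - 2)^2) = h^2 - 4*h + 4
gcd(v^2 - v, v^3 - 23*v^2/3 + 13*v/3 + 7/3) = v - 1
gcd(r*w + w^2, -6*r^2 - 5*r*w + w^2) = r + w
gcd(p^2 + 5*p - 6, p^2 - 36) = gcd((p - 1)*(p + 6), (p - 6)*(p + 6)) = p + 6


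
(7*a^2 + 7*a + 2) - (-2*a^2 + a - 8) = 9*a^2 + 6*a + 10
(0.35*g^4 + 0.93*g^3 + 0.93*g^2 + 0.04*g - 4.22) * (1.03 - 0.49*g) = -0.1715*g^5 - 0.0952*g^4 + 0.5022*g^3 + 0.9383*g^2 + 2.109*g - 4.3466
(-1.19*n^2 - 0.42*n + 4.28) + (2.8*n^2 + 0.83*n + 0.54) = 1.61*n^2 + 0.41*n + 4.82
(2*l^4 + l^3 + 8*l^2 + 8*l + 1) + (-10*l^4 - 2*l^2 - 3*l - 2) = -8*l^4 + l^3 + 6*l^2 + 5*l - 1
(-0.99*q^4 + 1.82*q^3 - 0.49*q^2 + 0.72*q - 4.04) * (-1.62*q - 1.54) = 1.6038*q^5 - 1.4238*q^4 - 2.009*q^3 - 0.4118*q^2 + 5.436*q + 6.2216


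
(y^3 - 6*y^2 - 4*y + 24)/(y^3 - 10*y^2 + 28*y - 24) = (y + 2)/(y - 2)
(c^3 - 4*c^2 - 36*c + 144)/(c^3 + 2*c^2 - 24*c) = (c - 6)/c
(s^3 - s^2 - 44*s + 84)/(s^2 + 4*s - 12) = (s^2 + s - 42)/(s + 6)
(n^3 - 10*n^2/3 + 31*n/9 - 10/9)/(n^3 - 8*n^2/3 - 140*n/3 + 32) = (3*n^2 - 8*n + 5)/(3*(n^2 - 2*n - 48))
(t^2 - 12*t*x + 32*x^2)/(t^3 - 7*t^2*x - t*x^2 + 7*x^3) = (t^2 - 12*t*x + 32*x^2)/(t^3 - 7*t^2*x - t*x^2 + 7*x^3)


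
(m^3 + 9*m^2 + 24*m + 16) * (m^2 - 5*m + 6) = m^5 + 4*m^4 - 15*m^3 - 50*m^2 + 64*m + 96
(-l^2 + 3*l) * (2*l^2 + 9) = -2*l^4 + 6*l^3 - 9*l^2 + 27*l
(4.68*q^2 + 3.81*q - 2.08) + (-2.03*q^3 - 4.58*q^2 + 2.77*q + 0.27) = -2.03*q^3 + 0.0999999999999996*q^2 + 6.58*q - 1.81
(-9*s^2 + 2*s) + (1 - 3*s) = -9*s^2 - s + 1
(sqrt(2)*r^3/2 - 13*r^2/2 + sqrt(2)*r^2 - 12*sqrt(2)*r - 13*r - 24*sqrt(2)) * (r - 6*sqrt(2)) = sqrt(2)*r^4/2 - 25*r^3/2 + sqrt(2)*r^3 - 25*r^2 + 27*sqrt(2)*r^2 + 54*sqrt(2)*r + 144*r + 288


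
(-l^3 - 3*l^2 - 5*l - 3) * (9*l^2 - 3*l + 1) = -9*l^5 - 24*l^4 - 37*l^3 - 15*l^2 + 4*l - 3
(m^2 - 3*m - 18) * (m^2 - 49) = m^4 - 3*m^3 - 67*m^2 + 147*m + 882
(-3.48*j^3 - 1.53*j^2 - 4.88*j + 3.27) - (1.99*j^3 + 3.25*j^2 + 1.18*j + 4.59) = -5.47*j^3 - 4.78*j^2 - 6.06*j - 1.32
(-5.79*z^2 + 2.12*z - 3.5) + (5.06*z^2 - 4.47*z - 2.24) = -0.73*z^2 - 2.35*z - 5.74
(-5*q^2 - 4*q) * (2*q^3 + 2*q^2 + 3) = -10*q^5 - 18*q^4 - 8*q^3 - 15*q^2 - 12*q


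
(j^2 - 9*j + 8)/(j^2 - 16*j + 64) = (j - 1)/(j - 8)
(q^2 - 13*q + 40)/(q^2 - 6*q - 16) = (q - 5)/(q + 2)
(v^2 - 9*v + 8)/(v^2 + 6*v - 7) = (v - 8)/(v + 7)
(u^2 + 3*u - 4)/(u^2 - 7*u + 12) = (u^2 + 3*u - 4)/(u^2 - 7*u + 12)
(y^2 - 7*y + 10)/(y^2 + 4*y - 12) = (y - 5)/(y + 6)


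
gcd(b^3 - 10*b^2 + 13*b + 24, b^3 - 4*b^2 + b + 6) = b^2 - 2*b - 3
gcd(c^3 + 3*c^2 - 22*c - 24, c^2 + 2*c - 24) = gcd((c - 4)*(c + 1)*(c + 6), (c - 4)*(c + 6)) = c^2 + 2*c - 24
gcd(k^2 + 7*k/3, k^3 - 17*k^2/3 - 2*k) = k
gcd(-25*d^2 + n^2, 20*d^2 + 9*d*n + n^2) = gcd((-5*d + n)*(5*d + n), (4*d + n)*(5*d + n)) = 5*d + n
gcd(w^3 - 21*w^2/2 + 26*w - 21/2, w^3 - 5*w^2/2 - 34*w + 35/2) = w^2 - 15*w/2 + 7/2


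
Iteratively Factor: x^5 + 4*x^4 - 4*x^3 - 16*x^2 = (x - 2)*(x^4 + 6*x^3 + 8*x^2) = (x - 2)*(x + 2)*(x^3 + 4*x^2) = x*(x - 2)*(x + 2)*(x^2 + 4*x) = x*(x - 2)*(x + 2)*(x + 4)*(x)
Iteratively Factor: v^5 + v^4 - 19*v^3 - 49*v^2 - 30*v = (v)*(v^4 + v^3 - 19*v^2 - 49*v - 30) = v*(v + 3)*(v^3 - 2*v^2 - 13*v - 10) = v*(v + 2)*(v + 3)*(v^2 - 4*v - 5) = v*(v + 1)*(v + 2)*(v + 3)*(v - 5)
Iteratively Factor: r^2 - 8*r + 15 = (r - 3)*(r - 5)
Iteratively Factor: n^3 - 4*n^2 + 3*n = (n - 3)*(n^2 - n) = n*(n - 3)*(n - 1)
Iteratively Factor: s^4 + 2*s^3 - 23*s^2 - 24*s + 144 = (s - 3)*(s^3 + 5*s^2 - 8*s - 48) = (s - 3)*(s + 4)*(s^2 + s - 12) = (s - 3)^2*(s + 4)*(s + 4)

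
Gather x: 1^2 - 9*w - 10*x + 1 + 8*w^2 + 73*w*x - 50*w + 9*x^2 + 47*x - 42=8*w^2 - 59*w + 9*x^2 + x*(73*w + 37) - 40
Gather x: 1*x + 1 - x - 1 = 0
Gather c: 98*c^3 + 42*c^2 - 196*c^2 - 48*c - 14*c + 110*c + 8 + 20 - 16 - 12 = 98*c^3 - 154*c^2 + 48*c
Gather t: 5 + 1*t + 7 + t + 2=2*t + 14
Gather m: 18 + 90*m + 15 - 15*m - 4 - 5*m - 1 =70*m + 28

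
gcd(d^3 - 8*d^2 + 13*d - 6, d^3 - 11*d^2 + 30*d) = d - 6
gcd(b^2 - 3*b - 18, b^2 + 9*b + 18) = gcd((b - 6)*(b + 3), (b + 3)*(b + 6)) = b + 3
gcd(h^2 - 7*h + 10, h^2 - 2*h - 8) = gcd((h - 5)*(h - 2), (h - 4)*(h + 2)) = 1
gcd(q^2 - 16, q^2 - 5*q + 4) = q - 4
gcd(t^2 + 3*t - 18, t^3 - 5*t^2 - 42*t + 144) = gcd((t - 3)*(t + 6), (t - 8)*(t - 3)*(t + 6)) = t^2 + 3*t - 18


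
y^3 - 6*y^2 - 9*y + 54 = (y - 6)*(y - 3)*(y + 3)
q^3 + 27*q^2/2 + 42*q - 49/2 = (q - 1/2)*(q + 7)^2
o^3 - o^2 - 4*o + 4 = (o - 2)*(o - 1)*(o + 2)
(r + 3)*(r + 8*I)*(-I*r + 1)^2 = -r^4 - 3*r^3 - 10*I*r^3 + 17*r^2 - 30*I*r^2 + 51*r + 8*I*r + 24*I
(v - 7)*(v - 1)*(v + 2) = v^3 - 6*v^2 - 9*v + 14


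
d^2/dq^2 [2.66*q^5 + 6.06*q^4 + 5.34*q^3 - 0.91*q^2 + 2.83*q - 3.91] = 53.2*q^3 + 72.72*q^2 + 32.04*q - 1.82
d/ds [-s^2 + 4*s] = 4 - 2*s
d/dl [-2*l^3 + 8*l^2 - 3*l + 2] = -6*l^2 + 16*l - 3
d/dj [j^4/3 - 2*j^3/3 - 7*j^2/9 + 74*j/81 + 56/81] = 4*j^3/3 - 2*j^2 - 14*j/9 + 74/81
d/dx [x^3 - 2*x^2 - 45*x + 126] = 3*x^2 - 4*x - 45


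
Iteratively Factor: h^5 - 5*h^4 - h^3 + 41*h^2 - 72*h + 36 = (h - 2)*(h^4 - 3*h^3 - 7*h^2 + 27*h - 18) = (h - 2)^2*(h^3 - h^2 - 9*h + 9) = (h - 2)^2*(h + 3)*(h^2 - 4*h + 3) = (h - 2)^2*(h - 1)*(h + 3)*(h - 3)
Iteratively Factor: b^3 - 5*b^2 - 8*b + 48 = (b - 4)*(b^2 - b - 12) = (b - 4)^2*(b + 3)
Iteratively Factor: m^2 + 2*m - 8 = (m + 4)*(m - 2)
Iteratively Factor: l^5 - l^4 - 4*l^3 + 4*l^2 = (l)*(l^4 - l^3 - 4*l^2 + 4*l) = l^2*(l^3 - l^2 - 4*l + 4) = l^2*(l + 2)*(l^2 - 3*l + 2) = l^2*(l - 1)*(l + 2)*(l - 2)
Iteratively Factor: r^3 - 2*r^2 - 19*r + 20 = (r - 1)*(r^2 - r - 20) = (r - 1)*(r + 4)*(r - 5)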